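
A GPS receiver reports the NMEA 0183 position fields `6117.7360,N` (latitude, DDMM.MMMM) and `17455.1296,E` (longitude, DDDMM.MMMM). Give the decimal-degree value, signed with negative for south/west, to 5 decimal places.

Latitude: split at 2 digits → 61° and 17.736′; 61 + 17.736/60 = 61.295600
N → positive
λ: split at 3 digits → 174° and 55.1296′; 174 + 55.1296/60 = 174.918827
E → positive

61.29560, 174.91883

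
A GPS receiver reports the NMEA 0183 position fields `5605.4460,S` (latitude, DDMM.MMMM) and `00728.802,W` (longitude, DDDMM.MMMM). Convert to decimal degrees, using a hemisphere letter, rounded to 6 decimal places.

Lat: degrees = first 2 digits = 56, minutes = 5.446; 56 + 5.446/60 = 56.0907667
Longitude: degrees = first 3 digits = 7, minutes = 28.802; 7 + 28.802/60 = 7.4800333

56.090767° S, 7.480033° W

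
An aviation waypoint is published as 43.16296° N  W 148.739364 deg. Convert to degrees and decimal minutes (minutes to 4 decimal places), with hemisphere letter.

Latitude: minutes = (43.162960 − 43) × 60 = 9.777600
λ: 148° + 0.739364 × 60 = 148° 44.361840′

43° 9.7776′ N, 148° 44.3618′ W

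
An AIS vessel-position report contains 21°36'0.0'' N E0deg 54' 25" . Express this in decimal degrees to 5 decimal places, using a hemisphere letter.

21.60000° N, 0.90694° E

φ: 21 + 36/60 + 0/3600 = 21.600000
Lon: 0 + 54/60 + 25/3600 = 0.906944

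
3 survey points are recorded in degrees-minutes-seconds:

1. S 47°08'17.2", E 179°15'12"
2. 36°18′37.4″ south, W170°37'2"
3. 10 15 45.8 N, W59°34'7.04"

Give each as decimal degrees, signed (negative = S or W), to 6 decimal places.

Point 1:
  Latitude: 47 + 8/60 + 17.2/3600 = 47.1381111
  S → negative
  λ: 179° + 15/60 + 12/3600 = 179 + 0.250000 + 0.003333 = 179.2533333
  E ⇒ keep positive
Point 2:
  Lat: 36° + 18/60 + 37.4/3600 = 36 + 0.300000 + 0.010389 = 36.3103889
  hemisphere S, so the sign is −
  Lon: 170° + 37/60 + 2/3600 = 170 + 0.616667 + 0.000556 = 170.6172222
  W ⇒ negate
Point 3:
  φ: 15′ + 45.8″ = 15.76333′; 10 + 15.76333/60 = 10.2627222
  N ⇒ keep positive
  Longitude: 59 + 34/60 + 7.04/3600 = 59.5686222
  W → negative

1. -47.138111, 179.253333
2. -36.310389, -170.617222
3. 10.262722, -59.568622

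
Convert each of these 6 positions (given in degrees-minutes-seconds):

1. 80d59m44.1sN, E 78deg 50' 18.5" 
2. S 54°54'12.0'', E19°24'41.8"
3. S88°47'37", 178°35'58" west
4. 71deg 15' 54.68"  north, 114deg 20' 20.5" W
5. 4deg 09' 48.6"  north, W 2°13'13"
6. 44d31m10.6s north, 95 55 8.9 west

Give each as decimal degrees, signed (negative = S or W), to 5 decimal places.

1. 80.99558, 78.83847
2. -54.90333, 19.41161
3. -88.79361, -178.59944
4. 71.26519, -114.33903
5. 4.16350, -2.22028
6. 44.51961, -95.91914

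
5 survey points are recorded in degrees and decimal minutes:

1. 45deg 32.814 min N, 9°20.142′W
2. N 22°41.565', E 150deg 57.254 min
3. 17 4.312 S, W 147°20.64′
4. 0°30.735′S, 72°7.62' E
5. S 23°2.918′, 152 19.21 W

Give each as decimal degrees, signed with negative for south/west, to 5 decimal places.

Point 1:
  φ: 32.814′ = 0.546900°; total 45.546900
  N → positive
  λ: 20.142′ = 0.335700°; total 9.335700
  W ⇒ negate
Point 2:
  Lat: 22 + 41.565/60 = 22.692750
  N → positive
  λ: 57.254′ = 0.954233°; total 150.954233
  E ⇒ keep positive
Point 3:
  Lat: 17 + 4.312/60 = 17.071867
  hemisphere S, so the sign is −
  λ: 20.64′ = 0.344000°; total 147.344000
  W ⇒ negate
Point 4:
  Lat: 30.735′ = 0.512250°; total 0.512250
  S ⇒ negate
  Longitude: 7.62′ = 0.127000°; total 72.127000
  E ⇒ keep positive
Point 5:
  Latitude: 23 + 2.918/60 = 23.048633
  hemisphere S, so the sign is −
  Longitude: 152 + 19.21/60 = 152.320167
  W → negative

1. 45.54690, -9.33570
2. 22.69275, 150.95423
3. -17.07187, -147.34400
4. -0.51225, 72.12700
5. -23.04863, -152.32017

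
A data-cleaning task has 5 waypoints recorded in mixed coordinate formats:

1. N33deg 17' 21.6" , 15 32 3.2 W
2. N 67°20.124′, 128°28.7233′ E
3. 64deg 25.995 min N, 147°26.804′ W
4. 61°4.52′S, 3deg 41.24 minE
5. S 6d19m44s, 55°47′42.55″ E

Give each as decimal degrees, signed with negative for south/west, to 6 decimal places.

Point 1:
  Latitude: 33 + 17/60 + 21.6/3600 = 33.2893333
  N ⇒ keep positive
  λ: 15° + 32/60 + 3.2/3600 = 15 + 0.533333 + 0.000889 = 15.5342222
  W → negative
Point 2:
  φ: 67 + 20.124/60 = 67.3354000
  N ⇒ keep positive
  Lon: 28.7233′ = 0.478722°; total 128.4787217
  E ⇒ keep positive
Point 3:
  φ: 25.995′ = 0.433250°; total 64.4332500
  N ⇒ keep positive
  Lon: 26.804′ = 0.446733°; total 147.4467333
  W → negative
Point 4:
  Latitude: 61 + 4.52/60 = 61.0753333
  S → negative
  Lon: 3 + 41.24/60 = 3.6873333
  E ⇒ keep positive
Point 5:
  φ: 6 + 19/60 + 44/3600 = 6.3288889
  S ⇒ negate
  Longitude: 55° + 47/60 + 42.55/3600 = 55 + 0.783333 + 0.011819 = 55.7951528
  E ⇒ keep positive

1. 33.289333, -15.534222
2. 67.335400, 128.478722
3. 64.433250, -147.446733
4. -61.075333, 3.687333
5. -6.328889, 55.795153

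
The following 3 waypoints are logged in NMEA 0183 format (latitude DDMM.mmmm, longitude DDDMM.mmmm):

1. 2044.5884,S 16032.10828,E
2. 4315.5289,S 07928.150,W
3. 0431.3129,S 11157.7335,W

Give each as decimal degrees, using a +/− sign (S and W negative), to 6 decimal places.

1. -20.743140, 160.535138
2. -43.258815, -79.469167
3. -4.521882, -111.962225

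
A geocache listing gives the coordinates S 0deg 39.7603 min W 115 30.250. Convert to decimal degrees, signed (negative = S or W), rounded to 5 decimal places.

Latitude: 39.7603′ = 0.662672°; total 0.662672
S ⇒ negate
Lon: 115 + 30.25/60 = 115.504167
hemisphere W, so the sign is −

-0.66267, -115.50417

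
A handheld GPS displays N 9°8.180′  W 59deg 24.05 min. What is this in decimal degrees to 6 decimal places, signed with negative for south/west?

9.136333, -59.400833

φ: 9 + 8.18/60 = 9.1363333
N ⇒ keep positive
Lon: 59 + 24.05/60 = 59.4008333
W → negative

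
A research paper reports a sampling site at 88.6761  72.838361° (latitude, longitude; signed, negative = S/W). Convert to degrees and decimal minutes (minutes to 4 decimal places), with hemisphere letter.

Latitude: minutes = (88.676100 − 88) × 60 = 40.566000
λ: fractional part 0.838361 → 50.301660 minutes

88° 40.5660′ N, 72° 50.3017′ E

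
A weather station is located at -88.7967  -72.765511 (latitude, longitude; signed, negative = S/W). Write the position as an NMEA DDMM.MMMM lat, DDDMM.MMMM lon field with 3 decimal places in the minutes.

Latitude is negative → S; |value| = 88.796700
Latitude: minutes = (88.796700 − 88) × 60 = 47.80200
Longitude is negative → W; |value| = 72.765511
Longitude: 72° + 0.765511 × 60 = 72° 45.93066′

8847.802,S / 07245.931,W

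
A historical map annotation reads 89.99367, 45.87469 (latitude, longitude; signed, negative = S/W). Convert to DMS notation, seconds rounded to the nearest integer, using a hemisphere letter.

Lat: 0.993670 × 60 = 59.62020′ → 59′, remainder × 60 = 37.21″
Lon: 0.874690° → 52.48140′; 0.48140 × 60 = 28.88″

89°59′37″ N, 45°52′29″ E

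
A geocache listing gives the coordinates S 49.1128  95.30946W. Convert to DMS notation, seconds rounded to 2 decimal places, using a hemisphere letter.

49°06′46.08″ S, 95°18′34.06″ W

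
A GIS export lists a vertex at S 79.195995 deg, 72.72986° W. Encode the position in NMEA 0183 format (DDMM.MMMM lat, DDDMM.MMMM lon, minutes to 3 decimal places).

Lat: minutes = (79.195995 − 79) × 60 = 11.75970
Longitude: minutes = (72.729860 − 72) × 60 = 43.79160

7911.760,S / 07243.792,W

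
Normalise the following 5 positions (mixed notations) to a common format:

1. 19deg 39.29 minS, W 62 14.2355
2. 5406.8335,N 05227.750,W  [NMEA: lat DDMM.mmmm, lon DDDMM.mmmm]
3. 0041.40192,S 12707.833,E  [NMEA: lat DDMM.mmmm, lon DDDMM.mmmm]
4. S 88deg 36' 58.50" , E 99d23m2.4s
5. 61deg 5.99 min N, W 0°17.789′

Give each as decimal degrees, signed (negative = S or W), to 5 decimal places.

1. -19.65483, -62.23726
2. 54.11389, -52.46250
3. -0.69003, 127.13055
4. -88.61625, 99.38400
5. 61.09983, -0.29648

Point 1:
  φ: 19 + 39.29/60 = 19.654833
  hemisphere S, so the sign is −
  Longitude: 14.2355′ = 0.237258°; total 62.237258
  W ⇒ negate
Point 2:
  Lat: degrees = first 2 digits = 54, minutes = 6.8335; 54 + 6.8335/60 = 54.113892
  N → positive
  Longitude: degrees = first 3 digits = 52, minutes = 27.75; 52 + 27.75/60 = 52.462500
  W ⇒ negate
Point 3:
  φ: split at 2 digits → 00° and 41.40192′; 0 + 41.40192/60 = 0.690032
  S ⇒ negate
  λ: split at 3 digits → 127° and 7.833′; 127 + 7.833/60 = 127.130550
  E → positive
Point 4:
  Latitude: 88 + 36/60 + 58.5/3600 = 88.616250
  S → negative
  λ: 23′ + 2.4″ = 23.04000′; 99 + 23.04000/60 = 99.384000
  E → positive
Point 5:
  Lat: 61 + 5.99/60 = 61.099833
  N → positive
  λ: 17.789′ = 0.296483°; total 0.296483
  W ⇒ negate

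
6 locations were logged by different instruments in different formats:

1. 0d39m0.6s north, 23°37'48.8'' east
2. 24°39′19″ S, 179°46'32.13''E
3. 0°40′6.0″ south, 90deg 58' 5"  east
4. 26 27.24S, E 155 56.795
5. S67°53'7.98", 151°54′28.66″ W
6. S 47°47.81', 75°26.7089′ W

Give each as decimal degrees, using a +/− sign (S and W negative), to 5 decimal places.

Point 1:
  φ: 0° + 39/60 + 0.6/3600 = 0 + 0.650000 + 0.000167 = 0.650167
  N → positive
  Lon: 37′ + 48.8″ = 37.81333′; 23 + 37.81333/60 = 23.630222
  E → positive
Point 2:
  Latitude: 24° + 39/60 + 19/3600 = 24 + 0.650000 + 0.005278 = 24.655278
  S → negative
  λ: 46′ + 32.13″ = 46.53550′; 179 + 46.53550/60 = 179.775592
  E → positive
Point 3:
  Latitude: 40′ + 6″ = 40.10000′; 0 + 40.10000/60 = 0.668333
  hemisphere S, so the sign is −
  Longitude: 58′ + 5″ = 58.08333′; 90 + 58.08333/60 = 90.968056
  E ⇒ keep positive
Point 4:
  Latitude: 26 + 27.24/60 = 26.454000
  hemisphere S, so the sign is −
  λ: 155 + 56.795/60 = 155.946583
  E → positive
Point 5:
  φ: 53′ + 7.98″ = 53.13300′; 67 + 53.13300/60 = 67.885550
  hemisphere S, so the sign is −
  Longitude: 54′ + 28.66″ = 54.47767′; 151 + 54.47767/60 = 151.907961
  hemisphere W, so the sign is −
Point 6:
  Latitude: 47.81′ = 0.796833°; total 47.796833
  S ⇒ negate
  λ: 75 + 26.7089/60 = 75.445148
  W → negative

1. 0.65017, 23.63022
2. -24.65528, 179.77559
3. -0.66833, 90.96806
4. -26.45400, 155.94658
5. -67.88555, -151.90796
6. -47.79683, -75.44515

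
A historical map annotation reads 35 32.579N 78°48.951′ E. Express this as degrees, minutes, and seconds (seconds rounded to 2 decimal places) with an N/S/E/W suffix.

35°32′34.74″ N, 78°48′57.06″ E

φ: 32.57900′ → 32′ and 0.57900 × 60 = 34.7400″
Longitude: 48.95100′ → 48′ and 0.95100 × 60 = 57.0600″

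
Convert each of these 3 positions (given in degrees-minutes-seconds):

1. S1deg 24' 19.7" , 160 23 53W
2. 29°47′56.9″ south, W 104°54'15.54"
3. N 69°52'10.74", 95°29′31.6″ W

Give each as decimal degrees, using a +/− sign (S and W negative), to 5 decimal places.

Point 1:
  Lat: 24′ + 19.7″ = 24.32833′; 1 + 24.32833/60 = 1.405472
  S ⇒ negate
  λ: 160° + 23/60 + 53/3600 = 160 + 0.383333 + 0.014722 = 160.398056
  hemisphere W, so the sign is −
Point 2:
  φ: 29 + 47/60 + 56.9/3600 = 29.799139
  S ⇒ negate
  Longitude: 54′ + 15.54″ = 54.25900′; 104 + 54.25900/60 = 104.904317
  hemisphere W, so the sign is −
Point 3:
  Lat: 52′ + 10.74″ = 52.17900′; 69 + 52.17900/60 = 69.869650
  N ⇒ keep positive
  Longitude: 95 + 29/60 + 31.6/3600 = 95.492111
  hemisphere W, so the sign is −

1. -1.40547, -160.39806
2. -29.79914, -104.90432
3. 69.86965, -95.49211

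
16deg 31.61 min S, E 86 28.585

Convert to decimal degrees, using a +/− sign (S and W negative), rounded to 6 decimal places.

Latitude: 16 + 31.61/60 = 16.5268333
S → negative
λ: 86 + 28.585/60 = 86.4764167
E → positive

-16.526833, 86.476417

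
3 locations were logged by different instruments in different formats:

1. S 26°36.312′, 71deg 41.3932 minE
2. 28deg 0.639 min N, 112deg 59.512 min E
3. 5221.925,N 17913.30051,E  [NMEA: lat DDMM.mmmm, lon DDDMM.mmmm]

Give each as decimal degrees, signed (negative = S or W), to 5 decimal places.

Point 1:
  φ: 36.312′ = 0.605200°; total 26.605200
  S → negative
  Lon: 41.3932′ = 0.689887°; total 71.689887
  E ⇒ keep positive
Point 2:
  Latitude: 28 + 0.639/60 = 28.010650
  N → positive
  Longitude: 112 + 59.512/60 = 112.991867
  E → positive
Point 3:
  Lat: degrees = first 2 digits = 52, minutes = 21.925; 52 + 21.925/60 = 52.365417
  N ⇒ keep positive
  Lon: split at 3 digits → 179° and 13.30051′; 179 + 13.30051/60 = 179.221675
  E → positive

1. -26.60520, 71.68989
2. 28.01065, 112.99187
3. 52.36542, 179.22168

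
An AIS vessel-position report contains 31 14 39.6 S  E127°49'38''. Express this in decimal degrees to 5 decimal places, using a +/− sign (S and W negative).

-31.24433, 127.82722

Lat: 31° + 14/60 + 39.6/3600 = 31 + 0.233333 + 0.011000 = 31.244333
hemisphere S, so the sign is −
Lon: 127° + 49/60 + 38/3600 = 127 + 0.816667 + 0.010556 = 127.827222
E → positive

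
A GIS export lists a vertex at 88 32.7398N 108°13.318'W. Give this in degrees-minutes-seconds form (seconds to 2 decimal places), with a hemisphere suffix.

φ: fractional minutes 0.73980 × 60 = 44.3880″
Longitude: fractional minutes 0.31800 × 60 = 19.0800″

88°32′44.39″ N, 108°13′19.08″ W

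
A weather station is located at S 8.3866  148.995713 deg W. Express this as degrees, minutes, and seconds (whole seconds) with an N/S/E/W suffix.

8°23′12″ S, 148°59′45″ W

Lat: 0.386600 × 60 = 23.19600′ → 23′, remainder × 60 = 11.76″
Longitude: 0.995713° → 59.74278′; 0.74278 × 60 = 44.57″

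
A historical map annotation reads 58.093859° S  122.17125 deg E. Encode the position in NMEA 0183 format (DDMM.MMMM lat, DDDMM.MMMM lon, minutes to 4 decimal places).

φ: minutes = (58.093859 − 58) × 60 = 5.631540
Lon: 122° + 0.171250 × 60 = 122° 10.275000′

5805.6315,S / 12210.2750,E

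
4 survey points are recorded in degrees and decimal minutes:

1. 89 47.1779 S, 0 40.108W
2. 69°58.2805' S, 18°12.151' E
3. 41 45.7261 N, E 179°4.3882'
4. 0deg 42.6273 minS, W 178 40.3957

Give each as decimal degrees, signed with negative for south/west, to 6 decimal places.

Point 1:
  Latitude: 89 + 47.1779/60 = 89.7862983
  S ⇒ negate
  λ: 0 + 40.108/60 = 0.6684667
  W ⇒ negate
Point 2:
  φ: 58.2805′ = 0.971342°; total 69.9713417
  S → negative
  λ: 18 + 12.151/60 = 18.2025167
  E ⇒ keep positive
Point 3:
  Lat: 41 + 45.7261/60 = 41.7621017
  N → positive
  λ: 179 + 4.3882/60 = 179.0731367
  E → positive
Point 4:
  Latitude: 42.6273′ = 0.710455°; total 0.7104550
  hemisphere S, so the sign is −
  Longitude: 40.3957′ = 0.673262°; total 178.6732617
  W → negative

1. -89.786298, -0.668467
2. -69.971342, 18.202517
3. 41.762102, 179.073137
4. -0.710455, -178.673262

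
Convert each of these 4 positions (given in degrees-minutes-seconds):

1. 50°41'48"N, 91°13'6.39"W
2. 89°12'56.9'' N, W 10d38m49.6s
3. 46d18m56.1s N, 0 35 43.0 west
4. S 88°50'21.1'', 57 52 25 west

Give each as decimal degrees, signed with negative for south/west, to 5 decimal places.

Point 1:
  Lat: 41′ + 48″ = 41.80000′; 50 + 41.80000/60 = 50.696667
  N → positive
  Longitude: 91 + 13/60 + 6.39/3600 = 91.218442
  W ⇒ negate
Point 2:
  Lat: 89° + 12/60 + 56.9/3600 = 89 + 0.200000 + 0.015806 = 89.215806
  N → positive
  Lon: 10° + 38/60 + 49.6/3600 = 10 + 0.633333 + 0.013778 = 10.647111
  W ⇒ negate
Point 3:
  Lat: 46 + 18/60 + 56.1/3600 = 46.315583
  N ⇒ keep positive
  λ: 0° + 35/60 + 43/3600 = 0 + 0.583333 + 0.011944 = 0.595278
  W → negative
Point 4:
  φ: 50′ + 21.1″ = 50.35167′; 88 + 50.35167/60 = 88.839194
  S → negative
  Longitude: 57 + 52/60 + 25/3600 = 57.873611
  W ⇒ negate

1. 50.69667, -91.21844
2. 89.21581, -10.64711
3. 46.31558, -0.59528
4. -88.83919, -57.87361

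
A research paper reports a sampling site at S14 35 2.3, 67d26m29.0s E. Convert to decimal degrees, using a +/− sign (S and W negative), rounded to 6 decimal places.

Latitude: 14 + 35/60 + 2.3/3600 = 14.5839722
hemisphere S, so the sign is −
Longitude: 67° + 26/60 + 29/3600 = 67 + 0.433333 + 0.008056 = 67.4413889
E ⇒ keep positive

-14.583972, 67.441389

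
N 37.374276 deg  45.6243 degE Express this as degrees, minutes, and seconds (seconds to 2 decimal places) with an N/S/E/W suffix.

37°22′27.39″ N, 45°37′27.48″ E

Latitude: 0.374276 × 60 = 22.45656′ → 22′, remainder × 60 = 27.3936″
λ: whole degrees 45; 37.45800′ → 37′ and 27.4800″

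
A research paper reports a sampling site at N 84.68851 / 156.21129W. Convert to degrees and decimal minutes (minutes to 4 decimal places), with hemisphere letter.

φ: minutes = (84.688510 − 84) × 60 = 41.310600
λ: minutes = (156.211290 − 156) × 60 = 12.677400

84° 41.3106′ N, 156° 12.6774′ W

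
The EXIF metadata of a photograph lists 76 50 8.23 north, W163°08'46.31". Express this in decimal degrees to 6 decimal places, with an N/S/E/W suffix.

76.835619° N, 163.146197° W

Lat: 76 + 50/60 + 8.23/3600 = 76.8356194
Lon: 163 + 8/60 + 46.31/3600 = 163.1461972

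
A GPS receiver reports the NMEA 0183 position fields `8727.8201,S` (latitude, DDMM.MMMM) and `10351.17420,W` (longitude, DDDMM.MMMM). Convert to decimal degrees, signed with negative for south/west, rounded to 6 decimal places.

-87.463668, -103.852903

Lat: split at 2 digits → 87° and 27.8201′; 87 + 27.8201/60 = 87.4636683
S → negative
Longitude: split at 3 digits → 103° and 51.1742′; 103 + 51.1742/60 = 103.8529033
W ⇒ negate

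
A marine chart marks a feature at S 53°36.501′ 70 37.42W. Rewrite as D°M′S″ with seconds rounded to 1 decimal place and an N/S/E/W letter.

53°36′30.1″ S, 70°37′25.2″ W

φ: 36.50100′ → 36′ and 0.50100 × 60 = 30.060″
Longitude: fractional minutes 0.42000 × 60 = 25.200″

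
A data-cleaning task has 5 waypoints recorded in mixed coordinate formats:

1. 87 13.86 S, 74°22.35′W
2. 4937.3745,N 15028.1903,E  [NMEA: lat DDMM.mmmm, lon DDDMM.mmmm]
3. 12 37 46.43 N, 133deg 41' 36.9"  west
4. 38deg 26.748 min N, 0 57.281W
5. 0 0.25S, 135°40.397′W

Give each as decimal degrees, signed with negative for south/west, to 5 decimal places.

Point 1:
  Latitude: 87 + 13.86/60 = 87.231000
  hemisphere S, so the sign is −
  λ: 22.35′ = 0.372500°; total 74.372500
  hemisphere W, so the sign is −
Point 2:
  Latitude: degrees = first 2 digits = 49, minutes = 37.3745; 49 + 37.3745/60 = 49.622908
  N → positive
  Lon: degrees = first 3 digits = 150, minutes = 28.1903; 150 + 28.1903/60 = 150.469838
  E → positive
Point 3:
  Lat: 37′ + 46.43″ = 37.77383′; 12 + 37.77383/60 = 12.629564
  N → positive
  λ: 41′ + 36.9″ = 41.61500′; 133 + 41.61500/60 = 133.693583
  W → negative
Point 4:
  φ: 26.748′ = 0.445800°; total 38.445800
  N → positive
  Lon: 0 + 57.281/60 = 0.954683
  W ⇒ negate
Point 5:
  Lat: 0.25′ = 0.004167°; total 0.004167
  S → negative
  Longitude: 40.397′ = 0.673283°; total 135.673283
  W → negative

1. -87.23100, -74.37250
2. 49.62291, 150.46984
3. 12.62956, -133.69358
4. 38.44580, -0.95468
5. -0.00417, -135.67328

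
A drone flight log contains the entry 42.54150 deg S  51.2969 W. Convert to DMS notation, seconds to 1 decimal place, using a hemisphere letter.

42°32′29.4″ S, 51°17′48.8″ W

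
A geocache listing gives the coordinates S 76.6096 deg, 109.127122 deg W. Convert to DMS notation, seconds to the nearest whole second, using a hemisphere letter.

Latitude: 0.609600° → 36.57600′; 0.57600 × 60 = 34.56″
λ: whole degrees 109; 7.62732′ → 7′ and 37.64″

76°36′35″ S, 109°07′38″ W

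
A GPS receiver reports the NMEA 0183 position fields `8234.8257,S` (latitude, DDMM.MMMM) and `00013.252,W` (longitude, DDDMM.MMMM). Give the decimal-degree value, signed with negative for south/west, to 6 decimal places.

Latitude: degrees = first 2 digits = 82, minutes = 34.8257; 82 + 34.8257/60 = 82.5804283
S ⇒ negate
λ: split at 3 digits → 000° and 13.252′; 0 + 13.252/60 = 0.2208667
W → negative

-82.580428, -0.220867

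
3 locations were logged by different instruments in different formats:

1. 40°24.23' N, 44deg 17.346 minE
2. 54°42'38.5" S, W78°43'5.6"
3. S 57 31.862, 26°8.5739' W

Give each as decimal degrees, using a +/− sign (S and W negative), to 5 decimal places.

1. 40.40383, 44.28910
2. -54.71069, -78.71822
3. -57.53103, -26.14290

Point 1:
  φ: 24.23′ = 0.403833°; total 40.403833
  N → positive
  Longitude: 17.346′ = 0.289100°; total 44.289100
  E → positive
Point 2:
  Lat: 42′ + 38.5″ = 42.64167′; 54 + 42.64167/60 = 54.710694
  hemisphere S, so the sign is −
  Lon: 78° + 43/60 + 5.6/3600 = 78 + 0.716667 + 0.001556 = 78.718222
  W ⇒ negate
Point 3:
  Latitude: 57 + 31.862/60 = 57.531033
  S ⇒ negate
  Longitude: 26 + 8.5739/60 = 26.142898
  W ⇒ negate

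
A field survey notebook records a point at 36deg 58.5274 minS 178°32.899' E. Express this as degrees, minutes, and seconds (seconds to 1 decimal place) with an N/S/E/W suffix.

36°58′31.6″ S, 178°32′53.9″ E

Latitude: 58.52740′ → 58′ and 0.52740 × 60 = 31.644″
λ: fractional minutes 0.89900 × 60 = 53.940″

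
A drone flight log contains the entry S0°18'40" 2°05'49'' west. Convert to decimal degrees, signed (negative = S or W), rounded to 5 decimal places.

-0.31111, -2.09694

φ: 0 + 18/60 + 40/3600 = 0.311111
S ⇒ negate
Longitude: 2° + 5/60 + 49/3600 = 2 + 0.083333 + 0.013611 = 2.096944
W → negative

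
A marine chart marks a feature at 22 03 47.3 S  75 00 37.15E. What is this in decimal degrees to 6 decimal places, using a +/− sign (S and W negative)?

-22.063139, 75.010319

Latitude: 22 + 3/60 + 47.3/3600 = 22.0631389
hemisphere S, so the sign is −
λ: 75° + 0/60 + 37.15/3600 = 75 + 0.000000 + 0.010319 = 75.0103194
E ⇒ keep positive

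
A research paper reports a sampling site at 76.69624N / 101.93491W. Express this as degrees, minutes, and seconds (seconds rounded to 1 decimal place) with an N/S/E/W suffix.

φ: 0.696240 × 60 = 41.77440′ → 41′, remainder × 60 = 46.464″
Longitude: whole degrees 101; 56.09460′ → 56′ and 5.676″

76°41′46.5″ N, 101°56′5.7″ W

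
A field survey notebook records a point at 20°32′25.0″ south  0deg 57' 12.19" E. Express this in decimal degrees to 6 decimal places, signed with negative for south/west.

-20.540278, 0.953386

Lat: 32′ + 25″ = 32.41667′; 20 + 32.41667/60 = 20.5402778
S → negative
Lon: 0° + 57/60 + 12.19/3600 = 0 + 0.950000 + 0.003386 = 0.9533861
E → positive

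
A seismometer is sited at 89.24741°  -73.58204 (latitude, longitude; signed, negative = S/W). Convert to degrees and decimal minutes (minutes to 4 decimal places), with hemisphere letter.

Latitude: minutes = (89.247410 − 89) × 60 = 14.844600
Longitude is negative → W; |value| = 73.582040
Longitude: 73° + 0.582040 × 60 = 73° 34.922400′

89° 14.8446′ N, 73° 34.9224′ W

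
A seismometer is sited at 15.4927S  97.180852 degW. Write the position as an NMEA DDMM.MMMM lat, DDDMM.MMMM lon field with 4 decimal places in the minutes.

Latitude: fractional part 0.492700 → 29.562000 minutes
Longitude: 97° + 0.180852 × 60 = 97° 10.851120′

1529.5620,S / 09710.8511,W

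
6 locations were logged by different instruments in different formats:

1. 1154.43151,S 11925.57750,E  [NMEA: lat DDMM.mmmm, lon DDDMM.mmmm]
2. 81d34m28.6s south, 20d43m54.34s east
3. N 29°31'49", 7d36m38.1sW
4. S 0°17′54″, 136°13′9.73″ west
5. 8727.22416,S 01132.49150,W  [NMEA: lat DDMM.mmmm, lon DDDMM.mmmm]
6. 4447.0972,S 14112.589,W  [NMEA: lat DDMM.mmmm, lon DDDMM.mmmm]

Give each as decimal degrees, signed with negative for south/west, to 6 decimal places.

1. -11.907192, 119.426292
2. -81.574611, 20.731761
3. 29.530278, -7.610583
4. -0.298333, -136.219369
5. -87.453736, -11.541525
6. -44.784953, -141.209817

Point 1:
  Lat: split at 2 digits → 11° and 54.43151′; 11 + 54.43151/60 = 11.9071918
  S ⇒ negate
  Lon: degrees = first 3 digits = 119, minutes = 25.5775; 119 + 25.5775/60 = 119.4262917
  E → positive
Point 2:
  φ: 81 + 34/60 + 28.6/3600 = 81.5746111
  S → negative
  Longitude: 43′ + 54.34″ = 43.90567′; 20 + 43.90567/60 = 20.7317611
  E → positive
Point 3:
  Latitude: 29° + 31/60 + 49/3600 = 29 + 0.516667 + 0.013611 = 29.5302778
  N ⇒ keep positive
  Longitude: 36′ + 38.1″ = 36.63500′; 7 + 36.63500/60 = 7.6105833
  hemisphere W, so the sign is −
Point 4:
  Latitude: 0° + 17/60 + 54/3600 = 0 + 0.283333 + 0.015000 = 0.2983333
  S → negative
  Lon: 136° + 13/60 + 9.73/3600 = 136 + 0.216667 + 0.002703 = 136.2193694
  W ⇒ negate
Point 5:
  Lat: degrees = first 2 digits = 87, minutes = 27.22416; 87 + 27.22416/60 = 87.4537360
  S → negative
  λ: degrees = first 3 digits = 11, minutes = 32.4915; 11 + 32.4915/60 = 11.5415250
  hemisphere W, so the sign is −
Point 6:
  φ: split at 2 digits → 44° and 47.0972′; 44 + 47.0972/60 = 44.7849533
  hemisphere S, so the sign is −
  λ: degrees = first 3 digits = 141, minutes = 12.589; 141 + 12.589/60 = 141.2098167
  hemisphere W, so the sign is −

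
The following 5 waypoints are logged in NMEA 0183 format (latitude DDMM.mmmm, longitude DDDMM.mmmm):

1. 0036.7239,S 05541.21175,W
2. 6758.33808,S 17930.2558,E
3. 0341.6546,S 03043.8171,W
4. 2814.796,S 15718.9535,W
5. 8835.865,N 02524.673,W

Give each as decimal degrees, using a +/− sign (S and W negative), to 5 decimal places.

1. -0.61207, -55.68686
2. -67.97230, 179.50426
3. -3.69424, -30.73029
4. -28.24660, -157.31589
5. 88.59775, -25.41122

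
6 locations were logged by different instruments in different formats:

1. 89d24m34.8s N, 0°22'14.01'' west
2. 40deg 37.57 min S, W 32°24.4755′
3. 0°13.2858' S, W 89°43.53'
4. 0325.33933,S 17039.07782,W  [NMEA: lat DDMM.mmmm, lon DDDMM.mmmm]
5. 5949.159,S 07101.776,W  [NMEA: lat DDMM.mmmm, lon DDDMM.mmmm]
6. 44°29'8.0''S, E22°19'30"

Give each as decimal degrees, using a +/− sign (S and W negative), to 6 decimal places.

1. 89.409667, -0.370558
2. -40.626167, -32.407925
3. -0.221430, -89.725500
4. -3.422322, -170.651297
5. -59.819317, -71.029600
6. -44.485556, 22.325000

Point 1:
  φ: 89 + 24/60 + 34.8/3600 = 89.4096667
  N → positive
  λ: 0° + 22/60 + 14.01/3600 = 0 + 0.366667 + 0.003892 = 0.3705583
  hemisphere W, so the sign is −
Point 2:
  Latitude: 40 + 37.57/60 = 40.6261667
  S ⇒ negate
  λ: 24.4755′ = 0.407925°; total 32.4079250
  hemisphere W, so the sign is −
Point 3:
  Latitude: 13.2858′ = 0.221430°; total 0.2214300
  S → negative
  Lon: 89 + 43.53/60 = 89.7255000
  W → negative
Point 4:
  Lat: degrees = first 2 digits = 3, minutes = 25.33933; 3 + 25.33933/60 = 3.4223222
  S → negative
  λ: degrees = first 3 digits = 170, minutes = 39.07782; 170 + 39.07782/60 = 170.6512970
  hemisphere W, so the sign is −
Point 5:
  Lat: split at 2 digits → 59° and 49.159′; 59 + 49.159/60 = 59.8193167
  S → negative
  Lon: degrees = first 3 digits = 71, minutes = 1.776; 71 + 1.776/60 = 71.0296000
  W → negative
Point 6:
  Lat: 44° + 29/60 + 8/3600 = 44 + 0.483333 + 0.002222 = 44.4855556
  S → negative
  Lon: 22 + 19/60 + 30/3600 = 22.3250000
  E ⇒ keep positive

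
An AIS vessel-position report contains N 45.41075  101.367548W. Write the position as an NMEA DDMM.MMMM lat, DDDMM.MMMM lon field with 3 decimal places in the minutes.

4524.645,N / 10122.053,W

Latitude: fractional part 0.410750 → 24.64500 minutes
Longitude: minutes = (101.367548 − 101) × 60 = 22.05288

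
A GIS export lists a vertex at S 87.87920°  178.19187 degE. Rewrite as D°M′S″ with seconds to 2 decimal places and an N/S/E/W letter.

87°52′45.12″ S, 178°11′30.73″ E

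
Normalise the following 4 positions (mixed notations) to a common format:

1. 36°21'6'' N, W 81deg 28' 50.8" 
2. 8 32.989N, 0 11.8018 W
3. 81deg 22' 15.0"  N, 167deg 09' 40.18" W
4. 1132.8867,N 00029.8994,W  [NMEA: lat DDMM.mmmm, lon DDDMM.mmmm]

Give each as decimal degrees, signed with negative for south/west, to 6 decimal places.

Point 1:
  φ: 36 + 21/60 + 6/3600 = 36.3516667
  N ⇒ keep positive
  λ: 81 + 28/60 + 50.8/3600 = 81.4807778
  W ⇒ negate
Point 2:
  φ: 32.989′ = 0.549817°; total 8.5498167
  N → positive
  Lon: 11.8018′ = 0.196697°; total 0.1966967
  hemisphere W, so the sign is −
Point 3:
  Latitude: 22′ + 15″ = 22.25000′; 81 + 22.25000/60 = 81.3708333
  N ⇒ keep positive
  Longitude: 167 + 9/60 + 40.18/3600 = 167.1611611
  hemisphere W, so the sign is −
Point 4:
  φ: degrees = first 2 digits = 11, minutes = 32.8867; 11 + 32.8867/60 = 11.5481117
  N ⇒ keep positive
  Longitude: degrees = first 3 digits = 0, minutes = 29.8994; 0 + 29.8994/60 = 0.4983233
  hemisphere W, so the sign is −

1. 36.351667, -81.480778
2. 8.549817, -0.196697
3. 81.370833, -167.161161
4. 11.548112, -0.498323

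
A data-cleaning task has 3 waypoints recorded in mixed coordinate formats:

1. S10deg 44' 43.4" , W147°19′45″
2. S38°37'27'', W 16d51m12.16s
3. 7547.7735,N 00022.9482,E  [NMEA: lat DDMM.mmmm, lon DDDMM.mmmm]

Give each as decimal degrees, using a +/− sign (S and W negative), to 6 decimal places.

1. -10.745389, -147.329167
2. -38.624167, -16.853378
3. 75.796225, 0.382470

Point 1:
  Latitude: 10° + 44/60 + 43.4/3600 = 10 + 0.733333 + 0.012056 = 10.7453889
  S → negative
  Longitude: 147° + 19/60 + 45/3600 = 147 + 0.316667 + 0.012500 = 147.3291667
  hemisphere W, so the sign is −
Point 2:
  Lat: 37′ + 27″ = 37.45000′; 38 + 37.45000/60 = 38.6241667
  hemisphere S, so the sign is −
  Lon: 51′ + 12.16″ = 51.20267′; 16 + 51.20267/60 = 16.8533778
  hemisphere W, so the sign is −
Point 3:
  φ: split at 2 digits → 75° and 47.7735′; 75 + 47.7735/60 = 75.7962250
  N → positive
  Longitude: split at 3 digits → 000° and 22.9482′; 0 + 22.9482/60 = 0.3824700
  E → positive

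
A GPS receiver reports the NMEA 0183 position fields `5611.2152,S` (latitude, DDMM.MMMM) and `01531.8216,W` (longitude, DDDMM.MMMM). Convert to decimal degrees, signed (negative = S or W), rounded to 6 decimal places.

-56.186920, -15.530360

φ: split at 2 digits → 56° and 11.2152′; 56 + 11.2152/60 = 56.1869200
hemisphere S, so the sign is −
Lon: degrees = first 3 digits = 15, minutes = 31.8216; 15 + 31.8216/60 = 15.5303600
hemisphere W, so the sign is −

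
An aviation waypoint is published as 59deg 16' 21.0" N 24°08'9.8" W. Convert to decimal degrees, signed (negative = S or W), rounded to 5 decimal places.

59.27250, -24.13606

φ: 59° + 16/60 + 21/3600 = 59 + 0.266667 + 0.005833 = 59.272500
N → positive
λ: 24° + 8/60 + 9.8/3600 = 24 + 0.133333 + 0.002722 = 24.136056
hemisphere W, so the sign is −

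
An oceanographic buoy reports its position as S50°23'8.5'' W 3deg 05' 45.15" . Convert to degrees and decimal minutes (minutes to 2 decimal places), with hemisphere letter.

50° 23.14′ S, 3° 5.75′ W

Latitude: seconds/60 = 0.14167; minutes = 23 + 0.14167 = 23.1417
Longitude: seconds/60 = 0.75250; minutes = 5 + 0.75250 = 5.7525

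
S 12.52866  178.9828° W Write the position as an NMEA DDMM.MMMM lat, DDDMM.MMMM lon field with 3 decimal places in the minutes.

Latitude: minutes = (12.528660 − 12) × 60 = 31.71960
Longitude: fractional part 0.982800 → 58.96800 minutes

1231.720,S / 17858.968,W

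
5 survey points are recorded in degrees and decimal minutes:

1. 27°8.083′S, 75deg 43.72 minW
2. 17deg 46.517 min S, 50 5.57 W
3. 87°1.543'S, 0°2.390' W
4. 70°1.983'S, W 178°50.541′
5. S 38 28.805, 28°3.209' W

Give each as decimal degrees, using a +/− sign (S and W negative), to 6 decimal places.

Point 1:
  Lat: 8.083′ = 0.134717°; total 27.1347167
  hemisphere S, so the sign is −
  λ: 43.72′ = 0.728667°; total 75.7286667
  hemisphere W, so the sign is −
Point 2:
  Lat: 46.517′ = 0.775283°; total 17.7752833
  S ⇒ negate
  λ: 5.57′ = 0.092833°; total 50.0928333
  hemisphere W, so the sign is −
Point 3:
  Lat: 1.543′ = 0.025717°; total 87.0257167
  S → negative
  λ: 2.39′ = 0.039833°; total 0.0398333
  hemisphere W, so the sign is −
Point 4:
  φ: 70 + 1.983/60 = 70.0330500
  S ⇒ negate
  Longitude: 50.541′ = 0.842350°; total 178.8423500
  W ⇒ negate
Point 5:
  Lat: 28.805′ = 0.480083°; total 38.4800833
  S ⇒ negate
  Lon: 3.209′ = 0.053483°; total 28.0534833
  hemisphere W, so the sign is −

1. -27.134717, -75.728667
2. -17.775283, -50.092833
3. -87.025717, -0.039833
4. -70.033050, -178.842350
5. -38.480083, -28.053483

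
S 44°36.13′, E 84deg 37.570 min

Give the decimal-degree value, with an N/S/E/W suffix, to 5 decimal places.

φ: 36.13′ = 0.602167°; total 44.602167
Lon: 37.57′ = 0.626167°; total 84.626167

44.60217° S, 84.62617° E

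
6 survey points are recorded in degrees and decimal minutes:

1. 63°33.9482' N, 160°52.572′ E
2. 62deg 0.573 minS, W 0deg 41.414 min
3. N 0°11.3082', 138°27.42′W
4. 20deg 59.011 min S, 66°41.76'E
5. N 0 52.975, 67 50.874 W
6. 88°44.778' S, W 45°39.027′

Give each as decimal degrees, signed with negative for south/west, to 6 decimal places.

1. 63.565803, 160.876200
2. -62.009550, -0.690233
3. 0.188470, -138.457000
4. -20.983517, 66.696000
5. 0.882917, -67.847900
6. -88.746300, -45.650450

Point 1:
  φ: 33.9482′ = 0.565803°; total 63.5658033
  N → positive
  λ: 160 + 52.572/60 = 160.8762000
  E ⇒ keep positive
Point 2:
  Lat: 0.573′ = 0.009550°; total 62.0095500
  S ⇒ negate
  Lon: 41.414′ = 0.690233°; total 0.6902333
  hemisphere W, so the sign is −
Point 3:
  Latitude: 11.3082′ = 0.188470°; total 0.1884700
  N ⇒ keep positive
  λ: 138 + 27.42/60 = 138.4570000
  W → negative
Point 4:
  Lat: 59.011′ = 0.983517°; total 20.9835167
  S ⇒ negate
  Longitude: 41.76′ = 0.696000°; total 66.6960000
  E → positive
Point 5:
  Latitude: 52.975′ = 0.882917°; total 0.8829167
  N ⇒ keep positive
  Longitude: 50.874′ = 0.847900°; total 67.8479000
  W → negative
Point 6:
  φ: 44.778′ = 0.746300°; total 88.7463000
  S → negative
  λ: 39.027′ = 0.650450°; total 45.6504500
  W → negative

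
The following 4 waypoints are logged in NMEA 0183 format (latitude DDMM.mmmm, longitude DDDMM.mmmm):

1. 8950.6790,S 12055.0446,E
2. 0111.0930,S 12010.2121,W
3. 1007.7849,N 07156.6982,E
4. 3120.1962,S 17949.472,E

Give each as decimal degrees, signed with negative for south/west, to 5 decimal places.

Point 1:
  φ: split at 2 digits → 89° and 50.679′; 89 + 50.679/60 = 89.844650
  S → negative
  λ: split at 3 digits → 120° and 55.0446′; 120 + 55.0446/60 = 120.917410
  E → positive
Point 2:
  φ: split at 2 digits → 01° and 11.093′; 1 + 11.093/60 = 1.184883
  S ⇒ negate
  λ: split at 3 digits → 120° and 10.2121′; 120 + 10.2121/60 = 120.170202
  W → negative
Point 3:
  Lat: degrees = first 2 digits = 10, minutes = 7.7849; 10 + 7.7849/60 = 10.129748
  N → positive
  λ: split at 3 digits → 071° and 56.6982′; 71 + 56.6982/60 = 71.944970
  E ⇒ keep positive
Point 4:
  Latitude: degrees = first 2 digits = 31, minutes = 20.1962; 31 + 20.1962/60 = 31.336603
  hemisphere S, so the sign is −
  λ: degrees = first 3 digits = 179, minutes = 49.472; 179 + 49.472/60 = 179.824533
  E ⇒ keep positive

1. -89.84465, 120.91741
2. -1.18488, -120.17020
3. 10.12975, 71.94497
4. -31.33660, 179.82453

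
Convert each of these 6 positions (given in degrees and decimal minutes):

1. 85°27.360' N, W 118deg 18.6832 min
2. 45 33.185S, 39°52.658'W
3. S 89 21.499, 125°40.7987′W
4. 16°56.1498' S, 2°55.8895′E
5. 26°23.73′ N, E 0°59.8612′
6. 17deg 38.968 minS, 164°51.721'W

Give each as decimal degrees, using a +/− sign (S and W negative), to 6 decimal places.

1. 85.456000, -118.311387
2. -45.553083, -39.877633
3. -89.358317, -125.679978
4. -16.935830, 2.931492
5. 26.395500, 0.997687
6. -17.649467, -164.862017

Point 1:
  φ: 85 + 27.36/60 = 85.4560000
  N ⇒ keep positive
  Longitude: 18.6832′ = 0.311387°; total 118.3113867
  W ⇒ negate
Point 2:
  Latitude: 45 + 33.185/60 = 45.5530833
  S → negative
  Lon: 39 + 52.658/60 = 39.8776333
  W → negative
Point 3:
  φ: 21.499′ = 0.358317°; total 89.3583167
  hemisphere S, so the sign is −
  Longitude: 125 + 40.7987/60 = 125.6799783
  hemisphere W, so the sign is −
Point 4:
  φ: 16 + 56.1498/60 = 16.9358300
  hemisphere S, so the sign is −
  Lon: 55.8895′ = 0.931492°; total 2.9314917
  E ⇒ keep positive
Point 5:
  φ: 23.73′ = 0.395500°; total 26.3955000
  N → positive
  λ: 0 + 59.8612/60 = 0.9976867
  E → positive
Point 6:
  Latitude: 17 + 38.968/60 = 17.6494667
  S → negative
  Longitude: 164 + 51.721/60 = 164.8620167
  hemisphere W, so the sign is −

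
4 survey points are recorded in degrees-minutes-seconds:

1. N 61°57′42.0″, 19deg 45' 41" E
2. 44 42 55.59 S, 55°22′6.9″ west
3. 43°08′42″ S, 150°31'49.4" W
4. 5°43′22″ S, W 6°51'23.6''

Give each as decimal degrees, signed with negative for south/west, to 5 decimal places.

1. 61.96167, 19.76139
2. -44.71544, -55.36858
3. -43.14500, -150.53039
4. -5.72278, -6.85656

Point 1:
  Lat: 57′ + 42″ = 57.70000′; 61 + 57.70000/60 = 61.961667
  N → positive
  λ: 19 + 45/60 + 41/3600 = 19.761389
  E ⇒ keep positive
Point 2:
  Lat: 44° + 42/60 + 55.59/3600 = 44 + 0.700000 + 0.015442 = 44.715442
  hemisphere S, so the sign is −
  Lon: 55 + 22/60 + 6.9/3600 = 55.368583
  W ⇒ negate
Point 3:
  Latitude: 43° + 8/60 + 42/3600 = 43 + 0.133333 + 0.011667 = 43.145000
  S → negative
  Lon: 150 + 31/60 + 49.4/3600 = 150.530389
  hemisphere W, so the sign is −
Point 4:
  φ: 43′ + 22″ = 43.36667′; 5 + 43.36667/60 = 5.722778
  S ⇒ negate
  Lon: 6° + 51/60 + 23.6/3600 = 6 + 0.850000 + 0.006556 = 6.856556
  W ⇒ negate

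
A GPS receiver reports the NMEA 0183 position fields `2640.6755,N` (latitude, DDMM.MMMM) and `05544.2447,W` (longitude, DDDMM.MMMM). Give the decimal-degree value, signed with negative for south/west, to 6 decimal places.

φ: degrees = first 2 digits = 26, minutes = 40.6755; 26 + 40.6755/60 = 26.6779250
N → positive
λ: split at 3 digits → 055° and 44.2447′; 55 + 44.2447/60 = 55.7374117
W ⇒ negate

26.677925, -55.737412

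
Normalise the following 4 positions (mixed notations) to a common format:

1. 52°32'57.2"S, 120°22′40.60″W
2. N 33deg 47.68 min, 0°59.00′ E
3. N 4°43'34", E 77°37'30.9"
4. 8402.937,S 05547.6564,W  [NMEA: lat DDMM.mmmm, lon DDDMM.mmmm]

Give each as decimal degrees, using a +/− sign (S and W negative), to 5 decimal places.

Point 1:
  φ: 52° + 32/60 + 57.2/3600 = 52 + 0.533333 + 0.015889 = 52.549222
  hemisphere S, so the sign is −
  λ: 120° + 22/60 + 40.6/3600 = 120 + 0.366667 + 0.011278 = 120.377944
  W → negative
Point 2:
  Lat: 47.68′ = 0.794667°; total 33.794667
  N → positive
  Longitude: 59′ = 0.983333°; total 0.983333
  E → positive
Point 3:
  Lat: 43′ + 34″ = 43.56667′; 4 + 43.56667/60 = 4.726111
  N ⇒ keep positive
  λ: 77 + 37/60 + 30.9/3600 = 77.625250
  E ⇒ keep positive
Point 4:
  φ: split at 2 digits → 84° and 2.937′; 84 + 2.937/60 = 84.048950
  hemisphere S, so the sign is −
  λ: split at 3 digits → 055° and 47.6564′; 55 + 47.6564/60 = 55.794273
  W → negative

1. -52.54922, -120.37794
2. 33.79467, 0.98333
3. 4.72611, 77.62525
4. -84.04895, -55.79427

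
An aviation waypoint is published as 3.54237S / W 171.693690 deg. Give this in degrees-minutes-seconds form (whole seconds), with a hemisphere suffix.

3°32′33″ S, 171°41′37″ W

Lat: whole degrees 3; 32.54220′ → 32′ and 32.53″
Longitude: 0.693690 × 60 = 41.62140′ → 41′, remainder × 60 = 37.28″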